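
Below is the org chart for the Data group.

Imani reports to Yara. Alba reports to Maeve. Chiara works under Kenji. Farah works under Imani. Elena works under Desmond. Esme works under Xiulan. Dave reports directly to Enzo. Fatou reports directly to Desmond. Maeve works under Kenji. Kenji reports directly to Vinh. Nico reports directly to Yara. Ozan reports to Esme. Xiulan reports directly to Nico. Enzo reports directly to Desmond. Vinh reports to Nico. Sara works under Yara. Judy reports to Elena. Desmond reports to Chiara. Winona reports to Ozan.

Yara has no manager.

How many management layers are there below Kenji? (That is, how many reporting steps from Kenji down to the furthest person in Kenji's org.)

The longest chain under Kenji runs Kenji → Chiara → Desmond → Enzo → Dave, which is 4 levels below Kenji.

4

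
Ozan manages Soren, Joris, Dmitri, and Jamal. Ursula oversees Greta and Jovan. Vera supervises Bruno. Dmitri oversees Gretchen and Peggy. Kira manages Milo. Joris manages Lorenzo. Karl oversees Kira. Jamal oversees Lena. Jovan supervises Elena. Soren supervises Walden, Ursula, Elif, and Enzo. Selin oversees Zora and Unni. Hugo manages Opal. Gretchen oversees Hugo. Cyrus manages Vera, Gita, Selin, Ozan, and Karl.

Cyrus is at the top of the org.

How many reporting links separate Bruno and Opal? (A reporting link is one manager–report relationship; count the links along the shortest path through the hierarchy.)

Bruno is 2 levels below Cyrus, and Opal is 5 levels below Cyrus (their lowest common manager). The shortest path runs up from Bruno to Cyrus and back down to Opal: 2 + 5 = 7 links.

7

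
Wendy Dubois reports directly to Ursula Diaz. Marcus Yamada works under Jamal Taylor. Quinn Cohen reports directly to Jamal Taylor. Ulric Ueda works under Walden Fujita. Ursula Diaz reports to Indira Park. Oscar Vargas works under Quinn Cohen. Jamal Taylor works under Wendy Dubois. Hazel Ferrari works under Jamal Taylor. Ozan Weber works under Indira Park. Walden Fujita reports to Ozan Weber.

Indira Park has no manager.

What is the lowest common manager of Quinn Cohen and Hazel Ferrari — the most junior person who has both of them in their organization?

Jamal Taylor

Quinn Cohen's chain of managers is Jamal Taylor, Wendy Dubois, Ursula Diaz, Indira Park. Hazel Ferrari's chain of managers is Jamal Taylor, Wendy Dubois, Ursula Diaz, Indira Park. The first manager that appears in both chains is Jamal Taylor.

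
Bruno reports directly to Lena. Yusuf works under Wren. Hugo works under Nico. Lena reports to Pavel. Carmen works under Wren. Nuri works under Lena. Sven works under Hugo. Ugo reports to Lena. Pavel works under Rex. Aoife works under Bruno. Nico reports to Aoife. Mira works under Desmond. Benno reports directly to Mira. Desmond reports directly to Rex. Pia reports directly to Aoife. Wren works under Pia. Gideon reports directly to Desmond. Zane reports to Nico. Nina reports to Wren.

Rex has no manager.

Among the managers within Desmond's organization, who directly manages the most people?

Direct-report counts within Desmond's organization: Desmond has 2; Mira has 1. The largest is 2, held by Desmond.

Desmond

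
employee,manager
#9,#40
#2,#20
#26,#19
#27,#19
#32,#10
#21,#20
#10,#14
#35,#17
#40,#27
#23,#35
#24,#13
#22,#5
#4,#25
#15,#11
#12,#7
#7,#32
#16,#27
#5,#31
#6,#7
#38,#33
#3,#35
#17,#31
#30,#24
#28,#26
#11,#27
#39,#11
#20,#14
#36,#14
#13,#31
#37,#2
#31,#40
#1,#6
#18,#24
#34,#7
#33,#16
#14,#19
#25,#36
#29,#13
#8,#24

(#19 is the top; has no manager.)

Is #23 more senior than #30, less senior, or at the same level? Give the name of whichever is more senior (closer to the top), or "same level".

same level

Both #23 and #30 are 6 levels below #19.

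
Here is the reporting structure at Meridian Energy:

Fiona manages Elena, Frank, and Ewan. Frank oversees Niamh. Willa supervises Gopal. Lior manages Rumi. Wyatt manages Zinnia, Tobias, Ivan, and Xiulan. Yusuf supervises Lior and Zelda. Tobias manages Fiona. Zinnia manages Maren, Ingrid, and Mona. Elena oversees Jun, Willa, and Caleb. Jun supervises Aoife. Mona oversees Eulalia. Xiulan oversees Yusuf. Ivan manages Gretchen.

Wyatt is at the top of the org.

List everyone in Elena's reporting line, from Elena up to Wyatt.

Elena -> Fiona -> Tobias -> Wyatt

Elena reports to Fiona. Fiona reports to Tobias. Tobias reports to Wyatt. Wyatt is at the top.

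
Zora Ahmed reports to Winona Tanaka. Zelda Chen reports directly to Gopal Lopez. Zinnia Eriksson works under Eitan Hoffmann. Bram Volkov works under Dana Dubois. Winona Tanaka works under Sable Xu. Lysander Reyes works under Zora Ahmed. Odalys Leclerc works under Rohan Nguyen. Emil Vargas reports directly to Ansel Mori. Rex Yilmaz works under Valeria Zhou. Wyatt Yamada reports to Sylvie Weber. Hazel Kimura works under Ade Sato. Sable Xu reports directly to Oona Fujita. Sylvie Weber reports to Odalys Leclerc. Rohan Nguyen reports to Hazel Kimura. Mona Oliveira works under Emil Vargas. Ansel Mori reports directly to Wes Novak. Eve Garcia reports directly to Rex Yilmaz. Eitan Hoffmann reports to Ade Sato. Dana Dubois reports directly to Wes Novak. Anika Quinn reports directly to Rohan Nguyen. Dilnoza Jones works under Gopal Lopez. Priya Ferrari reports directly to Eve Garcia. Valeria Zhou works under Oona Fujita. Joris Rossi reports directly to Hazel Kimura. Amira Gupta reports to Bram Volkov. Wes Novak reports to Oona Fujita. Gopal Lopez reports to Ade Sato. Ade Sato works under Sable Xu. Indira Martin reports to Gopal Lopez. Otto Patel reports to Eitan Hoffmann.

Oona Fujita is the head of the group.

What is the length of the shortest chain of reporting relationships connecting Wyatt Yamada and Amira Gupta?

Wyatt Yamada is 7 levels below Oona Fujita, and Amira Gupta is 4 levels below Oona Fujita (their lowest common manager). The shortest path runs up from Wyatt Yamada to Oona Fujita and back down to Amira Gupta: 7 + 4 = 11 links.

11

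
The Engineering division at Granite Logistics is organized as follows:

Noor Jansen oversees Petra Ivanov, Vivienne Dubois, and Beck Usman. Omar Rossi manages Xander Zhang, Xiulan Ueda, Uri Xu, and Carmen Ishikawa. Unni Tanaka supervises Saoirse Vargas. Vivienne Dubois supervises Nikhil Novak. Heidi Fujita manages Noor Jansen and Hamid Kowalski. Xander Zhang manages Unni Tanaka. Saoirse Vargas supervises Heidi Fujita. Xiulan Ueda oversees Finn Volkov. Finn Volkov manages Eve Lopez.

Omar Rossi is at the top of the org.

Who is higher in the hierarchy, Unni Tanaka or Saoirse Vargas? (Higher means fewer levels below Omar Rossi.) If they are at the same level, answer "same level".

Unni Tanaka is 2 levels below Omar Rossi; Saoirse Vargas is 3. Unni Tanaka is higher.

Unni Tanaka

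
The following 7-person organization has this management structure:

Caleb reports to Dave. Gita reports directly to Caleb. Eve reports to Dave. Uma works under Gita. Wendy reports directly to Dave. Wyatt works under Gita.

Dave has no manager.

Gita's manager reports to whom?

Dave

Gita reports to Caleb, and Caleb reports to Dave. So Gita's skip-level manager is Dave.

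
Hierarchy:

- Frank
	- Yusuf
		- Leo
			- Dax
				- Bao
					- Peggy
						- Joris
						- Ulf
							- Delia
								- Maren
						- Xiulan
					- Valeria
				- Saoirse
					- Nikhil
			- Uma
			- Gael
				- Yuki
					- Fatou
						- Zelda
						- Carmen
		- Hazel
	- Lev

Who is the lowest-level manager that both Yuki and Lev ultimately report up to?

Frank

Yuki's chain of managers is Gael, Leo, Yusuf, Frank. Lev's chain of managers is Frank. The first manager that appears in both chains is Frank.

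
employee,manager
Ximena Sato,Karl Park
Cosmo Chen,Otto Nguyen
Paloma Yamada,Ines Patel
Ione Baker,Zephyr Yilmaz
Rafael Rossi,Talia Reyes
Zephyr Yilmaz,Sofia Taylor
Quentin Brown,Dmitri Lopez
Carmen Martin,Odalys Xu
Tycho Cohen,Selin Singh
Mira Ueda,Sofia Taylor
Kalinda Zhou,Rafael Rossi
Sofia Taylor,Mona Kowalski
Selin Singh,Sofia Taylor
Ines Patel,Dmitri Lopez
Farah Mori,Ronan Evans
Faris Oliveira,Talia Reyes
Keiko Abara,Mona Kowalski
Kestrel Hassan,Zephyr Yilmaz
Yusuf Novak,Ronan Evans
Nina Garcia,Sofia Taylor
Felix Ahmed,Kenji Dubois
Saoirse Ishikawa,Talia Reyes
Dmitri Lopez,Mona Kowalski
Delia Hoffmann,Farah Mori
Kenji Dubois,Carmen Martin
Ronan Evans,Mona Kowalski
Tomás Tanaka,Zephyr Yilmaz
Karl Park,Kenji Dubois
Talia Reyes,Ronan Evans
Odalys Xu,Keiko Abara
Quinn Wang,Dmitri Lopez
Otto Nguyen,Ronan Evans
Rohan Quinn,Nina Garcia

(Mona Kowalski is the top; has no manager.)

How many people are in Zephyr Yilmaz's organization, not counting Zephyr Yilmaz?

3

Zephyr Yilmaz directly manages Ione Baker, Tomás Tanaka, Kestrel Hassan. Ione Baker has no reports. Tomás Tanaka has no reports. Kestrel Hassan has no reports. So Zephyr Yilmaz's organization is 3 direct reports plus everyone under them: 1 + 1 + 1 = 3.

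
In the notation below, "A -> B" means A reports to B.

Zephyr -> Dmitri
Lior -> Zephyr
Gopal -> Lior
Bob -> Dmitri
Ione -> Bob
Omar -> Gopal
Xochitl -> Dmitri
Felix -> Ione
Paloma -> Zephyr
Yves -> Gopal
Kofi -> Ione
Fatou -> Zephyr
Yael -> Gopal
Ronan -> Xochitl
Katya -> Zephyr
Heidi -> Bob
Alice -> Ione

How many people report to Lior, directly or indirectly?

4

Lior directly manages Gopal. Under Gopal: Yael, Yves, Omar (3). That's 4 in total.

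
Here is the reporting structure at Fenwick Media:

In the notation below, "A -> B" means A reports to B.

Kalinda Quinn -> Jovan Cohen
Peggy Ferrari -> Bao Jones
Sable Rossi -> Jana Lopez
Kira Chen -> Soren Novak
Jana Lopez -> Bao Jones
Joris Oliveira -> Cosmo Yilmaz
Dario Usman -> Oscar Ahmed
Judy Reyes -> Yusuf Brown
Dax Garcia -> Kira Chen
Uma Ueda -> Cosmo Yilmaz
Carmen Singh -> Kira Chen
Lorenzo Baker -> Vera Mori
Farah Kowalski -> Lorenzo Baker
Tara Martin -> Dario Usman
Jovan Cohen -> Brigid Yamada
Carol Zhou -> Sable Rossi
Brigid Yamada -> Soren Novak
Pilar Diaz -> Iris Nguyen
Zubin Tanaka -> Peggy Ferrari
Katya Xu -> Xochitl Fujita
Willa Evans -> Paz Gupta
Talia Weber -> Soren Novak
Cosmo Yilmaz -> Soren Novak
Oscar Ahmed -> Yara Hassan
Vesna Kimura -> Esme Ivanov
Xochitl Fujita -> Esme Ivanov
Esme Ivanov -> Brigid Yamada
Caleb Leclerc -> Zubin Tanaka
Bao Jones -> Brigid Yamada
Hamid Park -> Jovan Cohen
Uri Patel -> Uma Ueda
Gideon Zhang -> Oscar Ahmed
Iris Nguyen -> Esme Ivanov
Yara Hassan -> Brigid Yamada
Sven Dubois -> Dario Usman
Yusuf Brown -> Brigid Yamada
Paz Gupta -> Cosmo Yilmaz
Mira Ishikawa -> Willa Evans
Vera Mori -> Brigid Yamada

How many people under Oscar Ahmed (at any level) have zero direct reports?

The people in Oscar Ahmed's organization with no one reporting to them are Gideon Zhang, Tara Martin, Sven Dubois. That is 3.

3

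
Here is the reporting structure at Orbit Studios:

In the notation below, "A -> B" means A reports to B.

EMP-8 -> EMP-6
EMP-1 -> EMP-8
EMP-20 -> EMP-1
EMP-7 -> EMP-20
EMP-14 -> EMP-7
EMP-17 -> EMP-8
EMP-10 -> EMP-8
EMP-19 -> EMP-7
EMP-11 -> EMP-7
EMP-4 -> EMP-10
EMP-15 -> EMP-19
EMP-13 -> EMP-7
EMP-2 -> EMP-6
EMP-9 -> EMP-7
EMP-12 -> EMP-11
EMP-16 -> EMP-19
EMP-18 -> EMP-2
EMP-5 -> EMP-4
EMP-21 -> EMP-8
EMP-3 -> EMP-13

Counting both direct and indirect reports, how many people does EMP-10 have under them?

2

EMP-10 directly manages EMP-4. Under EMP-4: EMP-5 (1). That's 2 in total.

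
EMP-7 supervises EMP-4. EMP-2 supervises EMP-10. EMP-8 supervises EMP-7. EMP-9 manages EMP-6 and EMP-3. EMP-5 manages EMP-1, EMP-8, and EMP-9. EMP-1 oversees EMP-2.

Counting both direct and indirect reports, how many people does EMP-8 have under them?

EMP-8 directly manages EMP-7. Under EMP-7: EMP-4 (1). That's 2 in total.

2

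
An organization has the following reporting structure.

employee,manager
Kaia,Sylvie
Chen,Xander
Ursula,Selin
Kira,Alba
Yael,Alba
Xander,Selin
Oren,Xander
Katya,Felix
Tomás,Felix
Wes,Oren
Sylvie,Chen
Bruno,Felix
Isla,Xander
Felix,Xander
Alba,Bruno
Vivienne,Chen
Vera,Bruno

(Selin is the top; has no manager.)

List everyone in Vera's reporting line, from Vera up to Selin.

Vera reports to Bruno. Bruno reports to Felix. Felix reports to Xander. Xander reports to Selin. Selin is at the top.

Vera -> Bruno -> Felix -> Xander -> Selin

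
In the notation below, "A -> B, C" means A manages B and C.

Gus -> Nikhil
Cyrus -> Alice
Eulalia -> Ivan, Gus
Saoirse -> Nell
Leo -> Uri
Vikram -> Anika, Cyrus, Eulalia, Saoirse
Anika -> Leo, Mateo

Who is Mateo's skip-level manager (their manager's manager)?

Vikram

Mateo reports to Anika, and Anika reports to Vikram. So Mateo's skip-level manager is Vikram.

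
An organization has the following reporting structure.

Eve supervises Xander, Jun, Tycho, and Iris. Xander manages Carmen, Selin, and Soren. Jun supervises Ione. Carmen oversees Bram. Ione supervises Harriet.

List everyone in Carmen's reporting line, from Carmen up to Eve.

Carmen -> Xander -> Eve

Carmen reports to Xander. Xander reports to Eve. Eve is at the top.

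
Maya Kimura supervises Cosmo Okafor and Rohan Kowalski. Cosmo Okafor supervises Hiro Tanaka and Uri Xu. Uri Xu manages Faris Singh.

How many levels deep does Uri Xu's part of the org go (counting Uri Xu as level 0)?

The longest chain under Uri Xu runs Uri Xu → Faris Singh, which is 1 level below Uri Xu.

1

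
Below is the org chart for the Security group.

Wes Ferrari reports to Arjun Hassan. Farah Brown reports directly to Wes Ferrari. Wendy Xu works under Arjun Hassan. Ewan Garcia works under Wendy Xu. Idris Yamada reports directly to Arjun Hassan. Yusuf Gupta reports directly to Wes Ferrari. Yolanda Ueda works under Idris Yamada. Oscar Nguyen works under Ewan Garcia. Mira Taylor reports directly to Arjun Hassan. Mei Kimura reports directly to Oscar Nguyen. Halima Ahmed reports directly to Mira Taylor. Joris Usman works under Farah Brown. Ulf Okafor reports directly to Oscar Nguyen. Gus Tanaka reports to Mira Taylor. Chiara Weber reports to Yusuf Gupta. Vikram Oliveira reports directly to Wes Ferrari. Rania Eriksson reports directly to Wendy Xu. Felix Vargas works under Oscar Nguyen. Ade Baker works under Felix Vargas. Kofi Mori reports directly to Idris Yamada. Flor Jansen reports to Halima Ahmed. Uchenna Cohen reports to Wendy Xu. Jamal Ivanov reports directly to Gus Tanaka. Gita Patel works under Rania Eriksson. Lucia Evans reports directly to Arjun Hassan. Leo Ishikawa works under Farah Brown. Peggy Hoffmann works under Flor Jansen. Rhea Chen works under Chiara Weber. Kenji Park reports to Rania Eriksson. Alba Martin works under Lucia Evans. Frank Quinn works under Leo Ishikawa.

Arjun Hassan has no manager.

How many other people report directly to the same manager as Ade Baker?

Ade Baker reports to Felix Vargas, and Felix Vargas has no other direct reports. Ade Baker has 0 peers.

0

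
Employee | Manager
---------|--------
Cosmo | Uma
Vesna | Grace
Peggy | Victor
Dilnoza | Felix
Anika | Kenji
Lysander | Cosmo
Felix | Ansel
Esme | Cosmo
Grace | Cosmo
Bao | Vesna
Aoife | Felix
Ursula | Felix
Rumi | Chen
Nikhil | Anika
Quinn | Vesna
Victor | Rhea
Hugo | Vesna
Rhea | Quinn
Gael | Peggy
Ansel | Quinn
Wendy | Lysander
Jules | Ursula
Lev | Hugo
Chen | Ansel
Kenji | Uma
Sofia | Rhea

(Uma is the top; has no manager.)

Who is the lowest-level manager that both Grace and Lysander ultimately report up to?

Cosmo

Grace's chain of managers is Cosmo, Uma. Lysander's chain of managers is Cosmo, Uma. The first manager that appears in both chains is Cosmo.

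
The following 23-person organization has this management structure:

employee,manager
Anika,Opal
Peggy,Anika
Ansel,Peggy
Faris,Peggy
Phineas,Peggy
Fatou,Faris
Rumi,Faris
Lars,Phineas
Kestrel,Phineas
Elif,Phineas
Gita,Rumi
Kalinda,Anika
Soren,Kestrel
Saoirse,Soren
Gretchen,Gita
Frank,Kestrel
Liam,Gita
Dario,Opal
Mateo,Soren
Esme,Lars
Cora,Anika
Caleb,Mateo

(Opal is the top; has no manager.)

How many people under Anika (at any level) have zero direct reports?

11

The people in Anika's organization with no one reporting to them are Cora, Kalinda, Elif, Frank, Caleb, Saoirse, Esme, Liam, Gretchen, Fatou, Ansel. That is 11.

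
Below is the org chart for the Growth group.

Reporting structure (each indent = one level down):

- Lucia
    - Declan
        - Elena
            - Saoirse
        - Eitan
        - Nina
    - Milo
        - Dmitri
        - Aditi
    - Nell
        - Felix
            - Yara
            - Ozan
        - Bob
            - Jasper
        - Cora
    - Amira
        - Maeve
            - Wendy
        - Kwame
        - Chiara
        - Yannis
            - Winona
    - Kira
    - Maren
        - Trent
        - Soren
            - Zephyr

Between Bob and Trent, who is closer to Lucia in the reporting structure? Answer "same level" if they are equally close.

same level

Both Bob and Trent are 2 levels below Lucia.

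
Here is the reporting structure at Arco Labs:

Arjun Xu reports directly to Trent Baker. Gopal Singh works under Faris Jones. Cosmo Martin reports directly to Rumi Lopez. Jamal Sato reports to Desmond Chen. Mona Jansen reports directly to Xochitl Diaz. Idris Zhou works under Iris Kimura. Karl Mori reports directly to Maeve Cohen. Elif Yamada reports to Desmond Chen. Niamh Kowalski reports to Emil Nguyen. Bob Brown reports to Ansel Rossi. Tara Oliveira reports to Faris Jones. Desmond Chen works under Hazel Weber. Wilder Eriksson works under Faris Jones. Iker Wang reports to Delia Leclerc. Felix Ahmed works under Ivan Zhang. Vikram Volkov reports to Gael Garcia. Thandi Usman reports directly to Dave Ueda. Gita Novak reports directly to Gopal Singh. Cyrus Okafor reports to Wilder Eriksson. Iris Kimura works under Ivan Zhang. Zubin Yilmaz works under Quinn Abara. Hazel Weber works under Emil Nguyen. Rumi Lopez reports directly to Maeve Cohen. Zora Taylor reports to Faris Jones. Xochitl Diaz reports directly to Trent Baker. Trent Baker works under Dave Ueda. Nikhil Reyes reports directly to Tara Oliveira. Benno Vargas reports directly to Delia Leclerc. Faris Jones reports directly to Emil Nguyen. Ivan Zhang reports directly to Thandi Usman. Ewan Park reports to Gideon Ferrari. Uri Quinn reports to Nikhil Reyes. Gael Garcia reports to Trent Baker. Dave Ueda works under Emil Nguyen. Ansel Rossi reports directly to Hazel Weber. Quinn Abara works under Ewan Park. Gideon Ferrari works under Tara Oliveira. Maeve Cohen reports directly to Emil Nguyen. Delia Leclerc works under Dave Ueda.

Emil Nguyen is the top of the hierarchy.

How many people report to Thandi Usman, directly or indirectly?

4

Thandi Usman directly manages Ivan Zhang. Under Ivan Zhang: Felix Ahmed, Iris Kimura, Idris Zhou (3). That's 4 in total.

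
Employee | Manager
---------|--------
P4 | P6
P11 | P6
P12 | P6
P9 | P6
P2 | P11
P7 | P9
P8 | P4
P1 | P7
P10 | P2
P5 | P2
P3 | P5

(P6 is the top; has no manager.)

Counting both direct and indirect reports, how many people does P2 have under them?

3

P2 directly manages P10, P5. P10 has no reports. Under P5: P3 (1). So P2's organization is 2 direct reports plus everyone under them: 1 + 2 = 3.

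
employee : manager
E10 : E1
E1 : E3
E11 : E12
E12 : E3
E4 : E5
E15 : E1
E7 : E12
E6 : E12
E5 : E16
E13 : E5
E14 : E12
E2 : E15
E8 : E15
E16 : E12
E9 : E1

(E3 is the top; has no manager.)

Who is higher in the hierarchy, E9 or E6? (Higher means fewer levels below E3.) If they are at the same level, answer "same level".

Both E9 and E6 are 2 levels below E3.

same level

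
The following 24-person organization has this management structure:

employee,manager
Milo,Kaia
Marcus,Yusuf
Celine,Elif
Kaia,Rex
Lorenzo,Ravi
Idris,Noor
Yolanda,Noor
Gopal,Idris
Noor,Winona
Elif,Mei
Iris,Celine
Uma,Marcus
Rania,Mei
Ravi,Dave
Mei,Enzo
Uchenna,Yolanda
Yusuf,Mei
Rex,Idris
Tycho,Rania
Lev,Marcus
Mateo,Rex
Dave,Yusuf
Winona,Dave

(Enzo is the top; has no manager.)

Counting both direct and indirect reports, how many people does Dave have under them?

12

Dave directly manages Winona, Ravi. Under Winona: Noor, Idris, Rex, Mateo, Kaia, Milo, Gopal, Yolanda, Uchenna (9). Under Ravi: Lorenzo (1). So Dave's organization is 2 direct reports plus everyone under them: 10 + 2 = 12.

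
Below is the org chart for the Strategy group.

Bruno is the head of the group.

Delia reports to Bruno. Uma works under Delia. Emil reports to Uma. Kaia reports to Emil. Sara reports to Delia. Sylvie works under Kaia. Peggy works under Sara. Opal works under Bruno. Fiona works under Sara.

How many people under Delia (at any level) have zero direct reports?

3

The people in Delia's organization with no one reporting to them are Fiona, Peggy, Sylvie. That is 3.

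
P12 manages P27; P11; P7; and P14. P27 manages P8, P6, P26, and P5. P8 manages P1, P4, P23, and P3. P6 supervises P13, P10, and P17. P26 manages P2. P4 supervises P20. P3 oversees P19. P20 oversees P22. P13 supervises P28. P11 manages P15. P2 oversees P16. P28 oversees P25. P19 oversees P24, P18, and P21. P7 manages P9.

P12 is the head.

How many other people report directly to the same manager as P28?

0

P28 reports to P13, and P13 has no other direct reports. P28 has 0 peers.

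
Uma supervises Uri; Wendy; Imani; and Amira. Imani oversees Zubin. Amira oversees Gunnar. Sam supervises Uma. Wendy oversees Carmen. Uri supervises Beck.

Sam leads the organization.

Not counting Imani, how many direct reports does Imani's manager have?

Imani reports to Uma. Uma's other direct reports are Amira, Wendy, Uri — 3 peers.

3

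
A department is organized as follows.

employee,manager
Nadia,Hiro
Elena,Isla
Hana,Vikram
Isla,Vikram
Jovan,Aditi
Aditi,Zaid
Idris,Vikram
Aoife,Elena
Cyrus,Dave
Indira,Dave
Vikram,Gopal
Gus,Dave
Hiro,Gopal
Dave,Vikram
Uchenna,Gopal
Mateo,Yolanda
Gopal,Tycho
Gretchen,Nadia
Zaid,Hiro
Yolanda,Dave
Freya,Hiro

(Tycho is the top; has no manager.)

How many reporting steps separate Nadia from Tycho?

3

Chain from Nadia up to Tycho: Nadia → Hiro → Gopal → Tycho. That is 3 steps up, so Nadia is 3 levels below Tycho.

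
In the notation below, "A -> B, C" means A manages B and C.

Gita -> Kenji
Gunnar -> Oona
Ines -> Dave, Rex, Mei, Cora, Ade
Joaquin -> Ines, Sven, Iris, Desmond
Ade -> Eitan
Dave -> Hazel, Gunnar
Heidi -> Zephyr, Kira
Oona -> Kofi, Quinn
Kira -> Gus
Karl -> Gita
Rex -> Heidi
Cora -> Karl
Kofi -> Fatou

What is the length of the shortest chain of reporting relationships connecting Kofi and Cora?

5

Kofi is 4 levels below Ines, and Cora is 1 level below Ines (their lowest common manager). The shortest path runs up from Kofi to Ines and back down to Cora: 4 + 1 = 5 links.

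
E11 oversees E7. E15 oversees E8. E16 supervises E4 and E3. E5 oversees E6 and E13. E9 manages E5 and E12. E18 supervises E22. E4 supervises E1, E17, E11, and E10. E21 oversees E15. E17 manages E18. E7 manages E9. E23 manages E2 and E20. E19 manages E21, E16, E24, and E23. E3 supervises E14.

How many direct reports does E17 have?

1

E17 directly manages E18. That is 1 direct report.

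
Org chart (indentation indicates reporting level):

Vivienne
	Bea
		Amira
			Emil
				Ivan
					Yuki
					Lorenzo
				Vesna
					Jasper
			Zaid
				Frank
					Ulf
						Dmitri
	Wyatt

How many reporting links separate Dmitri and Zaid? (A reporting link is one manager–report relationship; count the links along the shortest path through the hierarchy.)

Dmitri is in Zaid's organization: the chain from Dmitri up to Zaid is Dmitri → Ulf → Frank → Zaid, which is 3 links.

3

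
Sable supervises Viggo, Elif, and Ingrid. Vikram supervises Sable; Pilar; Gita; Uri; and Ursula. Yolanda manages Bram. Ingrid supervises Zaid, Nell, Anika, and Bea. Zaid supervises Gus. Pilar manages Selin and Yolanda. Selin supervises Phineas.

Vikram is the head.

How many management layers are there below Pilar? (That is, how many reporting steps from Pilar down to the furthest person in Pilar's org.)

The longest chain under Pilar runs Pilar → Yolanda → Bram, which is 2 levels below Pilar.

2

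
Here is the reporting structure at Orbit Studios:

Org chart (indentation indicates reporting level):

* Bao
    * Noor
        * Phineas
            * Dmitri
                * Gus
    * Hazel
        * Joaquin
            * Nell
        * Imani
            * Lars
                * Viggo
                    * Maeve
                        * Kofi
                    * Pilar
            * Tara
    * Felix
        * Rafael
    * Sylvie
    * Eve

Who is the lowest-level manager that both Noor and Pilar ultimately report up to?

Noor's chain of managers is Bao. Pilar's chain of managers is Viggo, Lars, Imani, Hazel, Bao. The first manager that appears in both chains is Bao.

Bao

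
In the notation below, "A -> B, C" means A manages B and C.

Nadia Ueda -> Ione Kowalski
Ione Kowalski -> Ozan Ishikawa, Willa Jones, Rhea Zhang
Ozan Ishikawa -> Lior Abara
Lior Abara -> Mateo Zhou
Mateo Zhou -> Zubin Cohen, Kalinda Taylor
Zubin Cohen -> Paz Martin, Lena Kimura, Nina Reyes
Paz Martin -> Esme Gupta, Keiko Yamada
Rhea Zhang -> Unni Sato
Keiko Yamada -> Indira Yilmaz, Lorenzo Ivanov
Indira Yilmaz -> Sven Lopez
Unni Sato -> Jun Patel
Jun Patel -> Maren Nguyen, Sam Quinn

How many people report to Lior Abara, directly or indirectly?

Lior Abara directly manages Mateo Zhou. Under Mateo Zhou: Kalinda Taylor, Zubin Cohen, Nina Reyes, Lena Kimura, Paz Martin, Keiko Yamada, Lorenzo Ivanov, Indira Yilmaz, Sven Lopez, Esme Gupta (10). That's 11 in total.

11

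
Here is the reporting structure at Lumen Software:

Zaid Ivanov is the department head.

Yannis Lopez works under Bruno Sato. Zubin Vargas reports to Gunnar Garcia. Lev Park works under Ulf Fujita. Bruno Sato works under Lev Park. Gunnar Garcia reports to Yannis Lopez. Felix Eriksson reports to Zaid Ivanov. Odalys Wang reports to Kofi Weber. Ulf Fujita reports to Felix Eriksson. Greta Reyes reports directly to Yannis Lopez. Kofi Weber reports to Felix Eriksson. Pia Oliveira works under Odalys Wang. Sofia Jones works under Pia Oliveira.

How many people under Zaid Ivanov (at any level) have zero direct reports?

The people in Zaid Ivanov's organization with no one reporting to them are Greta Reyes, Zubin Vargas, Sofia Jones. That is 3.

3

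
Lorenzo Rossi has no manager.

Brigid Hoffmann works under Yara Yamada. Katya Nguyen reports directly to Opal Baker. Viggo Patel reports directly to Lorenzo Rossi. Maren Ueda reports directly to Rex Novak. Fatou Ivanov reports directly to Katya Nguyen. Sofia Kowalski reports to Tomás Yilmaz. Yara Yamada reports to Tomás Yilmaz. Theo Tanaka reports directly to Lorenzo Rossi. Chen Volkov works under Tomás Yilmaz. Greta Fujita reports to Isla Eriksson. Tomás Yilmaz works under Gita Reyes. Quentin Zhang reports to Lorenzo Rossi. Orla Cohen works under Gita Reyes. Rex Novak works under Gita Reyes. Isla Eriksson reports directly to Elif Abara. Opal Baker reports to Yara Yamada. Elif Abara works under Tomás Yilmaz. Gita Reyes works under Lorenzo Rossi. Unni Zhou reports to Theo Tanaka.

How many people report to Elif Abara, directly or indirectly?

2

Elif Abara directly manages Isla Eriksson. Under Isla Eriksson: Greta Fujita (1). That's 2 in total.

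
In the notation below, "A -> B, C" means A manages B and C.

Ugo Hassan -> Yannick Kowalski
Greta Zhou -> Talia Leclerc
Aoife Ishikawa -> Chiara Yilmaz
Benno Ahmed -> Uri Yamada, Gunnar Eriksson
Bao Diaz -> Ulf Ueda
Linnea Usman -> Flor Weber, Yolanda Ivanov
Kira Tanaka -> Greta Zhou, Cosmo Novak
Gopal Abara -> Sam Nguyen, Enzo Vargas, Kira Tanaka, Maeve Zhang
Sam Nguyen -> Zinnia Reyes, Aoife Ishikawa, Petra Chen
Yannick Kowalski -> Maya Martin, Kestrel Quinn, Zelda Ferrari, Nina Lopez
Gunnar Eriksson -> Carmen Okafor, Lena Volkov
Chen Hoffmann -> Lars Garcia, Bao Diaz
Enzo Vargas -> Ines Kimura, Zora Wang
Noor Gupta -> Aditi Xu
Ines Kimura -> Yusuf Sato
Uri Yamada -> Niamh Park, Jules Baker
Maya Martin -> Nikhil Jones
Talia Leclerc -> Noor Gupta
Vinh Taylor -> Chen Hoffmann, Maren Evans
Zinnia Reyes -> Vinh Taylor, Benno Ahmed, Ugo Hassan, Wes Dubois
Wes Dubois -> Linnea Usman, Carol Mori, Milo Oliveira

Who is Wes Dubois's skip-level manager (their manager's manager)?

Sam Nguyen

Wes Dubois reports to Zinnia Reyes, and Zinnia Reyes reports to Sam Nguyen. So Wes Dubois's skip-level manager is Sam Nguyen.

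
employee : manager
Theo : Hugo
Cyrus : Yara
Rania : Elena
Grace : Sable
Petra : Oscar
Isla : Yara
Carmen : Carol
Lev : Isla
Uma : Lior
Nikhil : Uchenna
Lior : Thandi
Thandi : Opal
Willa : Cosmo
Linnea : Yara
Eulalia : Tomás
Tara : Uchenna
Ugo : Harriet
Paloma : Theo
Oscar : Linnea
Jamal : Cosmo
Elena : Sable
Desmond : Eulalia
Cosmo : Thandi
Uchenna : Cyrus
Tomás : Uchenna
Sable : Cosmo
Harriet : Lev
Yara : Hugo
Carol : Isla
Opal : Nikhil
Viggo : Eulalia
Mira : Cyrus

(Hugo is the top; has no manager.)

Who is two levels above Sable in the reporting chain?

Sable reports to Cosmo, and Cosmo reports to Thandi. So Sable's skip-level manager is Thandi.

Thandi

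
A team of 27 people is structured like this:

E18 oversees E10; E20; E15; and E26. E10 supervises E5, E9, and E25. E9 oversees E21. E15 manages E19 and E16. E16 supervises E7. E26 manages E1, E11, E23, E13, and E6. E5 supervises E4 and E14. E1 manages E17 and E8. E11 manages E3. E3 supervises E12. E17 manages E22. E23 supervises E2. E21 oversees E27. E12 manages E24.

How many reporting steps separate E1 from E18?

Chain from E1 up to E18: E1 → E26 → E18. That is 2 steps up, so E1 is 2 levels below E18.

2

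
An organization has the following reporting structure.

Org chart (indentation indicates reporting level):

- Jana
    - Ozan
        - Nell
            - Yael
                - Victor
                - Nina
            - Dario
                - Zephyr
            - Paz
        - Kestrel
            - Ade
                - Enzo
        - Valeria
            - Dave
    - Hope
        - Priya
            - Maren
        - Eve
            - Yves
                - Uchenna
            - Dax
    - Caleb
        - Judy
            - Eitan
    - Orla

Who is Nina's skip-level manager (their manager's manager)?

Nell

Nina reports to Yael, and Yael reports to Nell. So Nina's skip-level manager is Nell.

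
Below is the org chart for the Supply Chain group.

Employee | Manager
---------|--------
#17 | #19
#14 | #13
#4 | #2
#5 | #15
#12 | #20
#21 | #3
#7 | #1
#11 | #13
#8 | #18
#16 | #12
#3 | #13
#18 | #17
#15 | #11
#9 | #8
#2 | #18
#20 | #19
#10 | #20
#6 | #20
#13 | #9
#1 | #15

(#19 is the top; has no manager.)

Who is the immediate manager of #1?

#1 reports directly to #15.

#15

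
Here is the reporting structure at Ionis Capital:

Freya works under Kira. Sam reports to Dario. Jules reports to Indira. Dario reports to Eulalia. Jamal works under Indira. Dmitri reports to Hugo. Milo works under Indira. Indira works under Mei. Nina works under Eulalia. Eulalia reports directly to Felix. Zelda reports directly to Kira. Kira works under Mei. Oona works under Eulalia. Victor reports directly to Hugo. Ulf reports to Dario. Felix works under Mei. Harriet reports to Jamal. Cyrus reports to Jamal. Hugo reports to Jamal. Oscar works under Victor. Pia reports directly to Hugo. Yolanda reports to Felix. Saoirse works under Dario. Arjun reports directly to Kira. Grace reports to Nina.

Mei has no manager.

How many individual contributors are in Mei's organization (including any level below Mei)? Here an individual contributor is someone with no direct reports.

The people in Mei's organization with no one reporting to them are Yolanda, Oona, Ulf, Saoirse, Sam, Grace, Zelda, Arjun, Freya, Jules, Harriet, Oscar, Dmitri, Pia, Cyrus, Milo. That is 16.

16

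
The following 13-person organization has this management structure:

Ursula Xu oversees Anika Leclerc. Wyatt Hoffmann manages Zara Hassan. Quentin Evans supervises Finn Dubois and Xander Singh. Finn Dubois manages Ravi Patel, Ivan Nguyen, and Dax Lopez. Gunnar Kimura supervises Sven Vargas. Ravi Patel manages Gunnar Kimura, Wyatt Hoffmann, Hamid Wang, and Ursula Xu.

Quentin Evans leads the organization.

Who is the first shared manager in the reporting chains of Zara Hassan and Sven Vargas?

Zara Hassan's chain of managers is Wyatt Hoffmann, Ravi Patel, Finn Dubois, Quentin Evans. Sven Vargas's chain of managers is Gunnar Kimura, Ravi Patel, Finn Dubois, Quentin Evans. The first manager that appears in both chains is Ravi Patel.

Ravi Patel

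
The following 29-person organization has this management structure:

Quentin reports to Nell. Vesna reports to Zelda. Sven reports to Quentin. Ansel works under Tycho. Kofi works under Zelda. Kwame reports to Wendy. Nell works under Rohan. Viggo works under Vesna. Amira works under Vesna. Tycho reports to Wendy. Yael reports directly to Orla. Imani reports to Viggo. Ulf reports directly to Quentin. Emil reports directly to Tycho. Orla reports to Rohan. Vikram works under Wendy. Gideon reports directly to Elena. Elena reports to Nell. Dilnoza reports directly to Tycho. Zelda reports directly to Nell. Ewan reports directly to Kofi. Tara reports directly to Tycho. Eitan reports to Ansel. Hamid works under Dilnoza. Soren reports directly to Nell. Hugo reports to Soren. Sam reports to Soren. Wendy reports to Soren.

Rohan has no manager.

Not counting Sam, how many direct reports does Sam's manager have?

Sam reports to Soren. Soren's other direct reports are Wendy, Hugo — 2 peers.

2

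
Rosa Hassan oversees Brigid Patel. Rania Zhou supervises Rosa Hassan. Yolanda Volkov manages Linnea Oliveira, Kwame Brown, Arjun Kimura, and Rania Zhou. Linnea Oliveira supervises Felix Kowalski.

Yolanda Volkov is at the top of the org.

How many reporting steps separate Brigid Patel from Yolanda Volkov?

Chain from Brigid Patel up to Yolanda Volkov: Brigid Patel → Rosa Hassan → Rania Zhou → Yolanda Volkov. That is 3 steps up, so Brigid Patel is 3 levels below Yolanda Volkov.

3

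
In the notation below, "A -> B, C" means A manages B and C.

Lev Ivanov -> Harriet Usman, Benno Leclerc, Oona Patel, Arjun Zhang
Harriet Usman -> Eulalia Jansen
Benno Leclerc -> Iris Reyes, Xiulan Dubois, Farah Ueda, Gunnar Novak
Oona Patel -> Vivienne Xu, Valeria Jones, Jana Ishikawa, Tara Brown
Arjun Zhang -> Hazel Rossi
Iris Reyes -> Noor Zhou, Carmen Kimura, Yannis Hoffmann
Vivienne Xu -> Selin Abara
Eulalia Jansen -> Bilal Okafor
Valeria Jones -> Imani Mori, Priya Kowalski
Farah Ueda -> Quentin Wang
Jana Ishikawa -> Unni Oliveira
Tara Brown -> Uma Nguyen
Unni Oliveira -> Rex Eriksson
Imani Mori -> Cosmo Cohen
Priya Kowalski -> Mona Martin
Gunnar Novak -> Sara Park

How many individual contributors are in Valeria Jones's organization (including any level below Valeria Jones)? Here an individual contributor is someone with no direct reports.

2

The people in Valeria Jones's organization with no one reporting to them are Mona Martin, Cosmo Cohen. That is 2.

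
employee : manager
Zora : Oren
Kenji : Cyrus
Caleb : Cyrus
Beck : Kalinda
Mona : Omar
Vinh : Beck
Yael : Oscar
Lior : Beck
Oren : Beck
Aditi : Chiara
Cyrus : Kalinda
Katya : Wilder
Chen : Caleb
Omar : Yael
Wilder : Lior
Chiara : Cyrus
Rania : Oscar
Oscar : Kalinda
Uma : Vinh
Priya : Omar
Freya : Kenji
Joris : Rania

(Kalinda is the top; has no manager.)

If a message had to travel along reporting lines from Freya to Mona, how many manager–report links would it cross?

7

Freya is 3 levels below Kalinda, and Mona is 4 levels below Kalinda (their lowest common manager). The shortest path runs up from Freya to Kalinda and back down to Mona: 3 + 4 = 7 links.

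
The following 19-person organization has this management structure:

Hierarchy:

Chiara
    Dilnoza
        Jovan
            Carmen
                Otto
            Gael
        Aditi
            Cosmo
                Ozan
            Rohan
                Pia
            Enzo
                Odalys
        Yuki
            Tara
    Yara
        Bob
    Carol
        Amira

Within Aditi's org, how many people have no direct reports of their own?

3

The people in Aditi's organization with no one reporting to them are Odalys, Pia, Ozan. That is 3.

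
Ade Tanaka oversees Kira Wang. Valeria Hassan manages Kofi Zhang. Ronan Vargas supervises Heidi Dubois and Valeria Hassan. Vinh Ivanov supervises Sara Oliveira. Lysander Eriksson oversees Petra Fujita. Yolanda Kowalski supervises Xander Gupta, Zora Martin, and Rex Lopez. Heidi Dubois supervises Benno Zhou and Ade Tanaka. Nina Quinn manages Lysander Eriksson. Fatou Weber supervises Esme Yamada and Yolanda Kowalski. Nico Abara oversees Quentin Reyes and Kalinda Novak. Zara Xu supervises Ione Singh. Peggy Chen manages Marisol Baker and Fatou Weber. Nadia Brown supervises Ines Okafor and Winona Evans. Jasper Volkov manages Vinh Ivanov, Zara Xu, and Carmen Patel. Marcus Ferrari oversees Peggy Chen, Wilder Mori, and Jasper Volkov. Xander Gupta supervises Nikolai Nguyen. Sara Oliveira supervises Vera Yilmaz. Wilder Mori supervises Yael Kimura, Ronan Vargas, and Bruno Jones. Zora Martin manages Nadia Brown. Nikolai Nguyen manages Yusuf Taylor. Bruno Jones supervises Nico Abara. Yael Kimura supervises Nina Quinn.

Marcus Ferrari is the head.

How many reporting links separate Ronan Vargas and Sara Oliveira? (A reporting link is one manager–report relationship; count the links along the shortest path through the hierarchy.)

Ronan Vargas is 2 levels below Marcus Ferrari, and Sara Oliveira is 3 levels below Marcus Ferrari (their lowest common manager). The shortest path runs up from Ronan Vargas to Marcus Ferrari and back down to Sara Oliveira: 2 + 3 = 5 links.

5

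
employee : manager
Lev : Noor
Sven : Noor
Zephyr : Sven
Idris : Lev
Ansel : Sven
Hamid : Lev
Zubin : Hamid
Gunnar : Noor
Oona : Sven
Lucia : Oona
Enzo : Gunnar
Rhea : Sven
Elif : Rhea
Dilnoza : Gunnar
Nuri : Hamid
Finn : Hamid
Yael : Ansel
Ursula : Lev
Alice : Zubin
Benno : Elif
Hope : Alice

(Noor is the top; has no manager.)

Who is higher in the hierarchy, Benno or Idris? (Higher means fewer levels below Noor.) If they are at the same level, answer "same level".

Benno is 4 levels below Noor; Idris is 2. Idris is higher.

Idris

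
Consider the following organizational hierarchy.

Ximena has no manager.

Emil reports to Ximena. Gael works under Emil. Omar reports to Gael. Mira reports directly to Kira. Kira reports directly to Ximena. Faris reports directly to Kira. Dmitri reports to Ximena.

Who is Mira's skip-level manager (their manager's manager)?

Ximena

Mira reports to Kira, and Kira reports to Ximena. So Mira's skip-level manager is Ximena.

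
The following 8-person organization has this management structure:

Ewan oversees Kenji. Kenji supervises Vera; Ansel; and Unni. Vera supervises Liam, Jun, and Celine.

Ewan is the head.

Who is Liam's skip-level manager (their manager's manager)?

Kenji

Liam reports to Vera, and Vera reports to Kenji. So Liam's skip-level manager is Kenji.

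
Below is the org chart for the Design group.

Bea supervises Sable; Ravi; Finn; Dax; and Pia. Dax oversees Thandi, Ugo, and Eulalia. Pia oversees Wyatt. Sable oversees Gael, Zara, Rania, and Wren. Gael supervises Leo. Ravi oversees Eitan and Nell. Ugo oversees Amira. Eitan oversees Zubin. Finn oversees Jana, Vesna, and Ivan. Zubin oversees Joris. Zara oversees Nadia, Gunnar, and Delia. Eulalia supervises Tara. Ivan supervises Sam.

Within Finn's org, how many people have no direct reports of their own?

The people in Finn's organization with no one reporting to them are Vesna, Sam, Jana. That is 3.

3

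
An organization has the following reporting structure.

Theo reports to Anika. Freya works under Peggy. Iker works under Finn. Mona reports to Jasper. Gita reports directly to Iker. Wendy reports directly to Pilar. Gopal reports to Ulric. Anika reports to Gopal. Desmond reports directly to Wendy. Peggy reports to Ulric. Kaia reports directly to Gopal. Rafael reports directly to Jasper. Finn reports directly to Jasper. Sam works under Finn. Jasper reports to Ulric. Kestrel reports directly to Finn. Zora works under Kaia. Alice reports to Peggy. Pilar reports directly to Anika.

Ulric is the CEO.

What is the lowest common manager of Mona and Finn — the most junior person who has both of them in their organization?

Jasper

Mona's chain of managers is Jasper, Ulric. Finn's chain of managers is Jasper, Ulric. The first manager that appears in both chains is Jasper.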